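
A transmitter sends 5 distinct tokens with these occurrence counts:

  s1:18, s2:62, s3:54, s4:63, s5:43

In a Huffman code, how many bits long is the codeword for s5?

3

Repeatedly merge the two smallest:
combine s1(18), s5(43) → 61
combine s3(54), 61 → 115
combine s2(62), s4(63) → 125
combine 115, 125 → 240
s5's leaf is at depth 3, giving a 3-bit codeword.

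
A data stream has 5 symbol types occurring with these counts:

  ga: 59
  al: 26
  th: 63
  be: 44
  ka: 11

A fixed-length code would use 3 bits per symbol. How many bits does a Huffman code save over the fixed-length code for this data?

Fixed-length: 3 bits × 203 symbols = 609 bits.
Huffman merges:
merge ka(11) and al(26): 37
merge 37 and be(44): 81
merge ga(59) and th(63): 122
merge 81 and 122: 203
Huffman total = 37 + 81 + 122 + 203 = 443 bits.
Saving = 609 − 443 = 166 bits.

166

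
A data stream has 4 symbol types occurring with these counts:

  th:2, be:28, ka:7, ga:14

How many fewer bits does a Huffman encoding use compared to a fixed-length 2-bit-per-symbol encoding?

Fixed-length: 2 bits × 51 symbols = 102 bits.
Huffman merges:
merge th(2) and ka(7): 9
merge 9 and ga(14): 23
merge 23 and be(28): 51
Huffman total = 9 + 23 + 51 = 83 bits.
Saving = 102 − 83 = 19 bits.

19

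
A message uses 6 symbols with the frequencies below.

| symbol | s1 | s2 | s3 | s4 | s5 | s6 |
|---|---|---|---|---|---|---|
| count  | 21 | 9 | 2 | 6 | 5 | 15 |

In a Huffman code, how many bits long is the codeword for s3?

4

Huffman merges, smallest pair first:
s3(2) + s5(5) → 7
s4(6) + 7 → 13
s2(9) + 13 → 22
s6(15) + s1(21) → 36
22 + 36 → 58
The subtree containing s3 is merged 4 times, so code length = 4.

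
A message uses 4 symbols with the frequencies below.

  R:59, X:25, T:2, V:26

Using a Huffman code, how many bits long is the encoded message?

192

Greedily combine the two least-frequent nodes:
merge T(2) and X(25): 27
merge V(26) and 27: 53
merge 53 and R(59): 112
Total encoded bits = sum of merged weights = 27 + 53 + 112 = 192.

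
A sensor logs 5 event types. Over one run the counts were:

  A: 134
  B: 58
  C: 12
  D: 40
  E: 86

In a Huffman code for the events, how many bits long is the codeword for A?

1

Build the tree from the bottom:
combine C(12), D(40) → 52
combine 52, B(58) → 110
combine E(86), 110 → 196
combine A(134), 196 → 330
A sits one level below the root: a 1-bit codeword.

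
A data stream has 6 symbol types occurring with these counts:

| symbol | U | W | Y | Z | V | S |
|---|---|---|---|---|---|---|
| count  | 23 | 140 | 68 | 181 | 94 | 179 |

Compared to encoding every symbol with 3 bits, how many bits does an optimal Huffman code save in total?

Fixed-length: 3 bits × 685 symbols = 2055 bits.
Huffman merges:
U(23) + Y(68) → 91
91 + V(94) → 185
W(140) + S(179) → 319
Z(181) + 185 → 366
319 + 366 → 685
Huffman total = 91 + 185 + 319 + 366 + 685 = 1646 bits.
Saving = 2055 − 1646 = 409 bits.

409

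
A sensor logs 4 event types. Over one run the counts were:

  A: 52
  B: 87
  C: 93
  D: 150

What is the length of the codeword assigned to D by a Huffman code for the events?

1

Repeatedly merge the two smallest:
merge A(52) and B(87): 139
merge C(93) and 139: 232
merge D(150) and 232: 382
D sits one level below the root: a 1-bit codeword.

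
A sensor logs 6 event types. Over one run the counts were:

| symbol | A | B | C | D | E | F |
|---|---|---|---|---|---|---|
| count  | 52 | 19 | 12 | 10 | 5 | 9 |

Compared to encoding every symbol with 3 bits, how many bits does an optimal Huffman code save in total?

Fixed-length: 3 bits × 107 symbols = 321 bits.
Huffman merges:
combine E(5), F(9) → 14
combine D(10), C(12) → 22
combine 14, B(19) → 33
combine 22, 33 → 55
combine A(52), 55 → 107
Huffman total = 14 + 22 + 33 + 55 + 107 = 231 bits.
Saving = 321 − 231 = 90 bits.

90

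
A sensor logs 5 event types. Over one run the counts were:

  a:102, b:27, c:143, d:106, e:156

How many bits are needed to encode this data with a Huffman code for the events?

Greedily combine the two least-frequent nodes:
combine b(27), a(102) → 129
combine d(106), 129 → 235
combine c(143), e(156) → 299
combine 235, 299 → 534
The encoded length is the sum of every internal node's weight: 129 + 235 + 299 + 534 = 1197 bits.

1197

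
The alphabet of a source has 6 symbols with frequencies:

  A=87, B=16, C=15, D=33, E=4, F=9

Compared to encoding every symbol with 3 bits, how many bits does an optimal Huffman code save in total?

Fixed-length: 3 bits × 164 symbols = 492 bits.
Huffman merges:
merge E(4) and F(9): 13
merge 13 and C(15): 28
merge B(16) and 28: 44
merge D(33) and 44: 77
merge 77 and A(87): 164
Huffman total = 13 + 28 + 44 + 77 + 164 = 326 bits.
Saving = 492 − 326 = 166 bits.

166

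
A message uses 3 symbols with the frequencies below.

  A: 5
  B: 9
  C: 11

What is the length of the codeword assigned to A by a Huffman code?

2

Huffman merges, smallest pair first:
A(5) + B(9) → 14
C(11) + 14 → 25
The subtree containing A is merged 2 times, so code length = 2.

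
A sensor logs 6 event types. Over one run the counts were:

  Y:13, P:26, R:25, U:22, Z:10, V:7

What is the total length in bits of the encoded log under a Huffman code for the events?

Build the Huffman tree bottom-up:
merge V(7) and Z(10): 17
merge Y(13) and 17: 30
merge U(22) and R(25): 47
merge P(26) and 30: 56
merge 47 and 56: 103
The encoded length is the sum of every internal node's weight: 17 + 30 + 47 + 56 + 103 = 253 bits.

253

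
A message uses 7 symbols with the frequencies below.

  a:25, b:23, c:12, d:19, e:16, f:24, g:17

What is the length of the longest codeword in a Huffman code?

3

Merge the two lowest-weight nodes at each step:
merge c(12) and e(16): 28
merge g(17) and d(19): 36
merge b(23) and f(24): 47
merge a(25) and 28: 53
merge 36 and 47: 83
merge 53 and 83: 136
The first pair merged (c, e) ends up deepest, at depth 3.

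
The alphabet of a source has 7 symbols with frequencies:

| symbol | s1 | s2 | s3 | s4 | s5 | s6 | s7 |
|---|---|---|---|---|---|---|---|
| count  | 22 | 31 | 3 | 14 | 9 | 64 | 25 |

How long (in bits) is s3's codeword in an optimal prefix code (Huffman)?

5

Repeatedly merge the two smallest:
merge s3(3) and s5(9): 12
merge 12 and s4(14): 26
merge s1(22) and s7(25): 47
merge 26 and s2(31): 57
merge 47 and 57: 104
merge s6(64) and 104: 168
s3's leaf is at depth 5, giving a 5-bit codeword.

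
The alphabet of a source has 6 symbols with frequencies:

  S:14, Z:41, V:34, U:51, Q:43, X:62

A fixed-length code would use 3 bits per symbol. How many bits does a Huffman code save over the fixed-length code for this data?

Fixed-length: 3 bits × 245 symbols = 735 bits.
Huffman merges:
S(14) + V(34) → 48
Z(41) + Q(43) → 84
48 + U(51) → 99
X(62) + 84 → 146
99 + 146 → 245
Huffman total = 48 + 84 + 99 + 146 + 245 = 622 bits.
Saving = 735 − 622 = 113 bits.

113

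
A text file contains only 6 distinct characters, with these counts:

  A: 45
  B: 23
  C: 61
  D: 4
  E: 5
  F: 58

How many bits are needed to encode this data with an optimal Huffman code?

Build the Huffman tree bottom-up:
combine D(4), E(5) → 9
combine 9, B(23) → 32
combine 32, A(45) → 77
combine F(58), C(61) → 119
combine 77, 119 → 196
Each symbol's bit-cost is frequency × depth; summing gives 433 bits (equivalently 9 + 32 + 77 + 119 + 196).

433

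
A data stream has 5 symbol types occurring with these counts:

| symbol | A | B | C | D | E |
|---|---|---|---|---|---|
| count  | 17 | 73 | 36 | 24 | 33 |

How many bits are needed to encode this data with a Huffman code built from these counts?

Merge the two smallest weights repeatedly:
merge A(17) and D(24): 41
merge E(33) and C(36): 69
merge 41 and 69: 110
merge B(73) and 110: 183
The encoded length is the sum of every internal node's weight: 41 + 69 + 110 + 183 = 403 bits.

403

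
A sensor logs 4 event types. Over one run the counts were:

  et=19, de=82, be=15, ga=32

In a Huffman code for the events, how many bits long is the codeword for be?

3

Huffman merges, smallest pair first:
combine be(15), et(19) → 34
combine ga(32), 34 → 66
combine 66, de(82) → 148
be sits 3 levels below the root, so its codeword is 3 bits.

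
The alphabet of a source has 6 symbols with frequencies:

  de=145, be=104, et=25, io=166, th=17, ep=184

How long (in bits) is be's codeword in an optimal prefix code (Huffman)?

3

Huffman merges, smallest pair first:
th(17) + et(25) → 42
42 + be(104) → 146
de(145) + 146 → 291
io(166) + ep(184) → 350
291 + 350 → 641
be sits 3 levels below the root, so its codeword is 3 bits.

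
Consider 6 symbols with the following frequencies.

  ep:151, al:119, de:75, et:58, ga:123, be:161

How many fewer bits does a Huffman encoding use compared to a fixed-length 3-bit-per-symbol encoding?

Fixed-length: 3 bits × 687 symbols = 2061 bits.
Huffman merges:
et(58) + de(75) → 133
al(119) + ga(123) → 242
133 + ep(151) → 284
be(161) + 242 → 403
284 + 403 → 687
Huffman total = 133 + 242 + 284 + 403 + 687 = 1749 bits.
Saving = 2061 − 1749 = 312 bits.

312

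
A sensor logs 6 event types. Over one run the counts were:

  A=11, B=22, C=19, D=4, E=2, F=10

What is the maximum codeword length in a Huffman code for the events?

Merge the two lowest-weight nodes at each step:
merge E(2) and D(4): 6
merge 6 and F(10): 16
merge A(11) and 16: 27
merge C(19) and B(22): 41
merge 27 and 41: 68
The rarest symbols sit at the bottom; the longest codeword is 4 bits.

4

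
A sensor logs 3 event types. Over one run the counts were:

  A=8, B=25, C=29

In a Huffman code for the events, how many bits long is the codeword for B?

2

Build the tree from the bottom:
A(8) + B(25) → 33
C(29) + 33 → 62
B sits 2 levels below the root, so its codeword is 2 bits.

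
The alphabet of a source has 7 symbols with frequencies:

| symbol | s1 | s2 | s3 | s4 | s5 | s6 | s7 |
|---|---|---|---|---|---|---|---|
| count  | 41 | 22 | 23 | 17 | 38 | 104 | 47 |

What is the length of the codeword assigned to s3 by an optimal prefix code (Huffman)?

Build the tree from the bottom:
s4(17) + s2(22) → 39
s3(23) + s5(38) → 61
39 + s1(41) → 80
s7(47) + 61 → 108
80 + s6(104) → 184
108 + 184 → 292
The subtree containing s3 is merged 3 times, so code length = 3.

3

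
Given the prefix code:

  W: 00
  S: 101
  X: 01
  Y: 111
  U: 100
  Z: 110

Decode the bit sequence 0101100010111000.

Read left to right; each codeword is recognised as soon as it completes (prefix code):
  01→X | 01→X | 100→U | 01→X | 01→X | 110→Z | 00→W
Decoded message: XXUXXZW

XXUXXZW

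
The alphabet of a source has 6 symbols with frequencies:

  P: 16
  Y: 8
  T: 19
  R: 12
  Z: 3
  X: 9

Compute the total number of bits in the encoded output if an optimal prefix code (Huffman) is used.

165

Greedily combine the two least-frequent nodes:
combine Z(3), Y(8) → 11
combine X(9), 11 → 20
combine R(12), P(16) → 28
combine T(19), 20 → 39
combine 28, 39 → 67
The encoded length is the sum of every internal node's weight: 11 + 20 + 28 + 39 + 67 = 165 bits.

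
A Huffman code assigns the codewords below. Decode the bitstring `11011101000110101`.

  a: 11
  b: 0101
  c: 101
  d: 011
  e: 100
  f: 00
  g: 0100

adcfdb

Read left to right; each codeword is recognised as soon as it completes (prefix code):
  11→a | 011→d | 101→c | 00→f | 011→d | 0101→b
Decoded message: adcfdb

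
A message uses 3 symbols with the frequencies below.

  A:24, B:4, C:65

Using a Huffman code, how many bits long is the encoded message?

Greedily combine the two least-frequent nodes:
merge B(4) and A(24): 28
merge 28 and C(65): 93
Total encoded bits = sum of merged weights = 28 + 93 = 121.

121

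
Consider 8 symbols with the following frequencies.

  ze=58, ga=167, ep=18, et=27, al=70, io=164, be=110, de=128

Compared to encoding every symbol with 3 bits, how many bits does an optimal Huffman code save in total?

Fixed-length: 3 bits × 742 symbols = 2226 bits.
Huffman merges:
merge ep(18) and et(27): 45
merge 45 and ze(58): 103
merge al(70) and 103: 173
merge be(110) and de(128): 238
merge io(164) and ga(167): 331
merge 173 and 238: 411
merge 331 and 411: 742
Huffman total = 45 + 103 + 173 + 238 + 331 + 411 + 742 = 2043 bits.
Saving = 2226 − 2043 = 183 bits.

183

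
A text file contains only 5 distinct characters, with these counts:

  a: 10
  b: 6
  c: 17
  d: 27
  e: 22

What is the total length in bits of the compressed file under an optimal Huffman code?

Greedily combine the two least-frequent nodes:
combine b(6), a(10) → 16
combine 16, c(17) → 33
combine e(22), d(27) → 49
combine 33, 49 → 82
Each symbol's bit-cost is frequency × depth; summing gives 180 bits (equivalently 16 + 33 + 49 + 82).

180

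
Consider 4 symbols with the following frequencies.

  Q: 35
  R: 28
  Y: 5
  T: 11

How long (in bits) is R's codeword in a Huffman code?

Repeatedly merge the two smallest:
combine Y(5), T(11) → 16
combine 16, R(28) → 44
combine Q(35), 44 → 79
R sits 2 levels below the root, so its codeword is 2 bits.

2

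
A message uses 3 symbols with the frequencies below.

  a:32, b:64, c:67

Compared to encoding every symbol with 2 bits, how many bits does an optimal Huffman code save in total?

Fixed-length: 2 bits × 163 symbols = 326 bits.
Huffman merges:
a(32) + b(64) → 96
c(67) + 96 → 163
Huffman total = 96 + 163 = 259 bits.
Saving = 326 − 259 = 67 bits.

67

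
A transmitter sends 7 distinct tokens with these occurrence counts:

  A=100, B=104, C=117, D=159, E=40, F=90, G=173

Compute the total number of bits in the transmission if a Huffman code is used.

2147

Build the Huffman tree bottom-up:
combine E(40), F(90) → 130
combine A(100), B(104) → 204
combine C(117), 130 → 247
combine D(159), G(173) → 332
combine 204, 247 → 451
combine 332, 451 → 783
Each symbol's bit-cost is frequency × depth; summing gives 2147 bits (equivalently 130 + 204 + 247 + 332 + 451 + 783).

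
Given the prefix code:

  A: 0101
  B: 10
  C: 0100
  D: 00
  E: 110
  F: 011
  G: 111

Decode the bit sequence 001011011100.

Read left to right; each codeword is recognised as soon as it completes (prefix code):
  00→D | 10→B | 110→E | 111→G | 00→D
Decoded message: DBEGD

DBEGD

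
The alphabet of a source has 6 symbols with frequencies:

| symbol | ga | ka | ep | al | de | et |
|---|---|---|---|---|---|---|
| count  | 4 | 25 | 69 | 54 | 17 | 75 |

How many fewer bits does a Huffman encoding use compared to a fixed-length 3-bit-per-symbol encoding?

177

Fixed-length: 3 bits × 244 symbols = 732 bits.
Huffman merges:
combine ga(4), de(17) → 21
combine 21, ka(25) → 46
combine 46, al(54) → 100
combine ep(69), et(75) → 144
combine 100, 144 → 244
Huffman total = 21 + 46 + 100 + 144 + 244 = 555 bits.
Saving = 732 − 555 = 177 bits.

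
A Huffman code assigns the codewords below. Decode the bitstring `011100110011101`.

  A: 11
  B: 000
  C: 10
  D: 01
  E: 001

DAECDAD

Read left to right; each codeword is recognised as soon as it completes (prefix code):
  01→D | 11→A | 001→E | 10→C | 01→D | 11→A | 01→D
Decoded message: DAECDAD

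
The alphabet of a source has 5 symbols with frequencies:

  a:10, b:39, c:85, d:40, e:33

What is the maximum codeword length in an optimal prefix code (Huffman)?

Merge the two lowest-weight nodes at each step:
a(10) + e(33) → 43
b(39) + d(40) → 79
43 + 79 → 122
c(85) + 122 → 207
The first pair merged (a, e) ends up deepest, at depth 3.

3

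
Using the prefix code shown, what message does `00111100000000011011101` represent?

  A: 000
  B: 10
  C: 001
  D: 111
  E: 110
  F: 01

Read left to right; each codeword is recognised as soon as it completes (prefix code):
  001→C | 111→D | 000→A | 000→A | 000→A | 110→E | 111→D | 01→F
Decoded message: CDAAAEDF

CDAAAEDF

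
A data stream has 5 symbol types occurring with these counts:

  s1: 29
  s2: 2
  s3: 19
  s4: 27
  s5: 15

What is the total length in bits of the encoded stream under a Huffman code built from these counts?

Merge the two smallest weights repeatedly:
combine s2(2), s5(15) → 17
combine 17, s3(19) → 36
combine s4(27), s1(29) → 56
combine 36, 56 → 92
Total encoded bits = sum of merged weights = 17 + 36 + 56 + 92 = 201.

201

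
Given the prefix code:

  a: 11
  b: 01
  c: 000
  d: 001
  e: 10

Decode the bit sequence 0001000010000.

cecec

Read left to right; each codeword is recognised as soon as it completes (prefix code):
  000→c | 10→e | 000→c | 10→e | 000→c
Decoded message: cecec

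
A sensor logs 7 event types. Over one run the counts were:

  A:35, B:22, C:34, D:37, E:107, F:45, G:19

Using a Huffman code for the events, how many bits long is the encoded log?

786

Build the Huffman tree bottom-up:
merge G(19) and B(22): 41
merge C(34) and A(35): 69
merge D(37) and 41: 78
merge F(45) and 69: 114
merge 78 and E(107): 185
merge 114 and 185: 299
Each symbol's bit-cost is frequency × depth; summing gives 786 bits (equivalently 41 + 69 + 78 + 114 + 185 + 299).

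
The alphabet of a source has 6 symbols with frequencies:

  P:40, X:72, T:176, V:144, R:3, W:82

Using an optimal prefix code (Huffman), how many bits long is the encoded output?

1192

Merge the two smallest weights repeatedly:
combine R(3), P(40) → 43
combine 43, X(72) → 115
combine W(82), 115 → 197
combine V(144), T(176) → 320
combine 197, 320 → 517
Each symbol's bit-cost is frequency × depth; summing gives 1192 bits (equivalently 43 + 115 + 197 + 320 + 517).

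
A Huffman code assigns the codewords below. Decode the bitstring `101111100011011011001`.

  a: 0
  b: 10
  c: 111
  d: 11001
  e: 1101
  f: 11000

Read left to right; each codeword is recognised as soon as it completes (prefix code):
  10→b | 111→c | 11000→f | 1101→e | 10→b | 11001→d
Decoded message: bcfebd

bcfebd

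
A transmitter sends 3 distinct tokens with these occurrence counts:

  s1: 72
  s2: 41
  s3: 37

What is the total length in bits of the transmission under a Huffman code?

Greedily combine the two least-frequent nodes:
combine s3(37), s2(41) → 78
combine s1(72), 78 → 150
Total encoded bits = sum of merged weights = 78 + 150 = 228.

228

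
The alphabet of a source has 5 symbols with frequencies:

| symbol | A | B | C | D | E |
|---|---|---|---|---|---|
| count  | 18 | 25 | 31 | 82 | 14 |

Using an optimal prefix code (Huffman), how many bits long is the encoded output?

346

Merge the two smallest weights repeatedly:
merge E(14) and A(18): 32
merge B(25) and C(31): 56
merge 32 and 56: 88
merge D(82) and 88: 170
Each symbol's bit-cost is frequency × depth; summing gives 346 bits (equivalently 32 + 56 + 88 + 170).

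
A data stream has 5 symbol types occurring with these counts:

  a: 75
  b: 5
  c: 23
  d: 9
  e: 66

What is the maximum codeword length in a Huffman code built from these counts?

4

Merge the two lowest-weight nodes at each step:
combine b(5), d(9) → 14
combine 14, c(23) → 37
combine 37, e(66) → 103
combine a(75), 103 → 178
The first pair merged (b, d) ends up deepest, at depth 4.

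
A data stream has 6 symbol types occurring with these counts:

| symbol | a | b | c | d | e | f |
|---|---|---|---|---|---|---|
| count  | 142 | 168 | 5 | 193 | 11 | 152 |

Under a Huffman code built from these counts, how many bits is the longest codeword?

4

Merge the two lowest-weight nodes at each step:
combine c(5), e(11) → 16
combine 16, a(142) → 158
combine f(152), 158 → 310
combine b(168), d(193) → 361
combine 310, 361 → 671
Maximum depth reached is 4.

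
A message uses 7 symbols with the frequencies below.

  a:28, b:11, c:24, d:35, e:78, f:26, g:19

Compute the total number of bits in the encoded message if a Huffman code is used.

580

Merge the two smallest weights repeatedly:
b(11) + g(19) → 30
c(24) + f(26) → 50
a(28) + 30 → 58
d(35) + 50 → 85
58 + e(78) → 136
85 + 136 → 221
Each symbol's bit-cost is frequency × depth; summing gives 580 bits (equivalently 30 + 50 + 58 + 85 + 136 + 221).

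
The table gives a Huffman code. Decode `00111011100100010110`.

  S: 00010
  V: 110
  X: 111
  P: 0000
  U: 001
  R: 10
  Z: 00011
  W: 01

Read left to right; each codeword is recognised as soon as it completes (prefix code):
  001→U | 110→V | 111→X | 001→U | 00010→S | 110→V
Decoded message: UVXUSV

UVXUSV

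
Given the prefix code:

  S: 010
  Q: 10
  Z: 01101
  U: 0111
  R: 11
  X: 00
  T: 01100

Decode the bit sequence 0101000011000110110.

Read left to right; each codeword is recognised as soon as it completes (prefix code):
  010→S | 10→Q | 00→X | 01100→T | 01101→Z | 10→Q
Decoded message: SQXTZQ

SQXTZQ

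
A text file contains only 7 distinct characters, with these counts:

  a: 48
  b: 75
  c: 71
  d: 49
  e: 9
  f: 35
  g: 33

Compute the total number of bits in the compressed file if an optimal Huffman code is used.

Greedily combine the two least-frequent nodes:
e(9) + g(33) → 42
f(35) + 42 → 77
a(48) + d(49) → 97
c(71) + b(75) → 146
77 + 97 → 174
146 + 174 → 320
The encoded length is the sum of every internal node's weight: 42 + 77 + 97 + 146 + 174 + 320 = 856 bits.

856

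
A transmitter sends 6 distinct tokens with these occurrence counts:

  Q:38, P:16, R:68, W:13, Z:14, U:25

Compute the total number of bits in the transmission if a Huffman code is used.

Merge the two smallest weights repeatedly:
merge W(13) and Z(14): 27
merge P(16) and U(25): 41
merge 27 and Q(38): 65
merge 41 and 65: 106
merge R(68) and 106: 174
The encoded length is the sum of every internal node's weight: 27 + 41 + 65 + 106 + 174 = 413 bits.

413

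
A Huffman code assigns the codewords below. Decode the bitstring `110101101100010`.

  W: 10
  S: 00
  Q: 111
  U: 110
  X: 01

Read left to right; each codeword is recognised as soon as it completes (prefix code):
  110→U | 10→W | 110→U | 110→U | 00→S | 10→W
Decoded message: UWUUSW

UWUUSW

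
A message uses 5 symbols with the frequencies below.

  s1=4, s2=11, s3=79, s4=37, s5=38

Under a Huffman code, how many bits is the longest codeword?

4

Merge the two lowest-weight nodes at each step:
merge s1(4) and s2(11): 15
merge 15 and s4(37): 52
merge s5(38) and 52: 90
merge s3(79) and 90: 169
The rarest symbols sit at the bottom; the longest codeword is 4 bits.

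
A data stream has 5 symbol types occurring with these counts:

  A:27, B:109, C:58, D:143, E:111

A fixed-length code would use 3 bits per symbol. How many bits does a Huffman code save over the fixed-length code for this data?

Fixed-length: 3 bits × 448 symbols = 1344 bits.
Huffman merges:
combine A(27), C(58) → 85
combine 85, B(109) → 194
combine E(111), D(143) → 254
combine 194, 254 → 448
Huffman total = 85 + 194 + 254 + 448 = 981 bits.
Saving = 1344 − 981 = 363 bits.

363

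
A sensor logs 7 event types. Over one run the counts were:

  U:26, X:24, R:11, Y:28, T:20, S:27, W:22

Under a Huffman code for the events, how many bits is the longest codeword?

Merge the two lowest-weight nodes at each step:
combine R(11), T(20) → 31
combine W(22), X(24) → 46
combine U(26), S(27) → 53
combine Y(28), 31 → 59
combine 46, 53 → 99
combine 59, 99 → 158
Maximum depth reached is 3.

3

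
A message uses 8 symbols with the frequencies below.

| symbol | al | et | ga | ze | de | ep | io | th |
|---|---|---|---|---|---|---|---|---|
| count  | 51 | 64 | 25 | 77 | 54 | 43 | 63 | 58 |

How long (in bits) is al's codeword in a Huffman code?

Build the tree from the bottom:
merge ga(25) and ep(43): 68
merge al(51) and de(54): 105
merge th(58) and io(63): 121
merge et(64) and 68: 132
merge ze(77) and 105: 182
merge 121 and 132: 253
merge 182 and 253: 435
al sits 3 levels below the root, so its codeword is 3 bits.

3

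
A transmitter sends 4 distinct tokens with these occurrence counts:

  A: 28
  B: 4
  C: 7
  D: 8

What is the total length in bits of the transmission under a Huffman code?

77

Merge the two smallest weights repeatedly:
combine B(4), C(7) → 11
combine D(8), 11 → 19
combine 19, A(28) → 47
Each symbol's bit-cost is frequency × depth; summing gives 77 bits (equivalently 11 + 19 + 47).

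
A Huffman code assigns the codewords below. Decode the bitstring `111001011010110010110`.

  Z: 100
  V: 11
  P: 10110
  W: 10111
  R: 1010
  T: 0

VZPPTP

Read left to right; each codeword is recognised as soon as it completes (prefix code):
  11→V | 100→Z | 10110→P | 10110→P | 0→T | 10110→P
Decoded message: VZPPTP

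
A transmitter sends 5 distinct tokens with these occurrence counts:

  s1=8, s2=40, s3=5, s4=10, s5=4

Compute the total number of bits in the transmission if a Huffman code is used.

Build the Huffman tree bottom-up:
merge s5(4) and s3(5): 9
merge s1(8) and 9: 17
merge s4(10) and 17: 27
merge 27 and s2(40): 67
Total encoded bits = sum of merged weights = 9 + 17 + 27 + 67 = 120.

120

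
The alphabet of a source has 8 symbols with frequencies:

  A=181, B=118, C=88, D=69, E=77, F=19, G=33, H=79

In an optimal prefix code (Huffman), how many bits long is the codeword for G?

4

Repeatedly merge the two smallest:
combine F(19), G(33) → 52
combine 52, D(69) → 121
combine E(77), H(79) → 156
combine C(88), B(118) → 206
combine 121, 156 → 277
combine A(181), 206 → 387
combine 277, 387 → 664
G's leaf is at depth 4, giving a 4-bit codeword.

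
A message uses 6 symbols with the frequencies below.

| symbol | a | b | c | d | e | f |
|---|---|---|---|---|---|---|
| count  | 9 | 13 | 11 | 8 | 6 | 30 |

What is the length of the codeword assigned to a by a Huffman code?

Build the tree from the bottom:
merge e(6) and d(8): 14
merge a(9) and c(11): 20
merge b(13) and 14: 27
merge 20 and 27: 47
merge f(30) and 47: 77
The subtree containing a is merged 3 times, so code length = 3.

3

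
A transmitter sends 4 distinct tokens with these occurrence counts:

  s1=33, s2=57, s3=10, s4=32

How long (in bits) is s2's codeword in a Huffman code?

Repeatedly merge the two smallest:
combine s3(10), s4(32) → 42
combine s1(33), 42 → 75
combine s2(57), 75 → 132
s2 is merged only at the final step, so code length = 1.

1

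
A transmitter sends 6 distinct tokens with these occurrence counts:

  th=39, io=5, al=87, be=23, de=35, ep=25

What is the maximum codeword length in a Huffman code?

4

Merge the two lowest-weight nodes at each step:
combine io(5), be(23) → 28
combine ep(25), 28 → 53
combine de(35), th(39) → 74
combine 53, 74 → 127
combine al(87), 127 → 214
Maximum depth reached is 4.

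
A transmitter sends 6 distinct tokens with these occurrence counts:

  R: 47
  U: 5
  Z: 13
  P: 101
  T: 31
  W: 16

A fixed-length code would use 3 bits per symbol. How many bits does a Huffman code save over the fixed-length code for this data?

197

Fixed-length: 3 bits × 213 symbols = 639 bits.
Huffman merges:
combine U(5), Z(13) → 18
combine W(16), 18 → 34
combine T(31), 34 → 65
combine R(47), 65 → 112
combine P(101), 112 → 213
Huffman total = 18 + 34 + 65 + 112 + 213 = 442 bits.
Saving = 639 − 442 = 197 bits.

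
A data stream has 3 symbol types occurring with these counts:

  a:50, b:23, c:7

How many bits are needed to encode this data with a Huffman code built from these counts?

Build the Huffman tree bottom-up:
c(7) + b(23) → 30
30 + a(50) → 80
Each symbol's bit-cost is frequency × depth; summing gives 110 bits (equivalently 30 + 80).

110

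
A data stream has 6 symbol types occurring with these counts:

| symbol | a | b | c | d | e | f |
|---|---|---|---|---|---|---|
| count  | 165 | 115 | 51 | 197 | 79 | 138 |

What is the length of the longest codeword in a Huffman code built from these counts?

Merge the two lowest-weight nodes at each step:
combine c(51), e(79) → 130
combine b(115), 130 → 245
combine f(138), a(165) → 303
combine d(197), 245 → 442
combine 303, 442 → 745
Maximum depth reached is 4.

4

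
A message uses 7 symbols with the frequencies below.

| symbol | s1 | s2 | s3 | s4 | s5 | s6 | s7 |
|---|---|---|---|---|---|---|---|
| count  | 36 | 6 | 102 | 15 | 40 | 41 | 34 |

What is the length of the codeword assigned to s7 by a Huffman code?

Repeatedly merge the two smallest:
merge s2(6) and s4(15): 21
merge 21 and s7(34): 55
merge s1(36) and s5(40): 76
merge s6(41) and 55: 96
merge 76 and 96: 172
merge s3(102) and 172: 274
The subtree containing s7 is merged 4 times, so code length = 4.

4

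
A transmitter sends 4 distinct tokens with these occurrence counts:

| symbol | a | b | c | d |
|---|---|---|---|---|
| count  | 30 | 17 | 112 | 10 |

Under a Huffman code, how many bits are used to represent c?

1

Build the tree from the bottom:
d(10) + b(17) → 27
27 + a(30) → 57
57 + c(112) → 169
c is a child of the root — depth 1, so its codeword is a single bit.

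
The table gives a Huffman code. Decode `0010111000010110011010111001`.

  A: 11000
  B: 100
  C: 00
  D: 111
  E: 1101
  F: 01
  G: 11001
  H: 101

CHAFFBEFG

Read left to right; each codeword is recognised as soon as it completes (prefix code):
  00→C | 101→H | 11000→A | 01→F | 01→F | 100→B | 1101→E | 01→F | 11001→G
Decoded message: CHAFFBEFG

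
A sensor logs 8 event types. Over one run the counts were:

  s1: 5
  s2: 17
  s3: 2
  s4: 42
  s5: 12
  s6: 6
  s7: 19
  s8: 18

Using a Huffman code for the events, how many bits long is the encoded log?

Merge the two smallest weights repeatedly:
merge s3(2) and s1(5): 7
merge s6(6) and 7: 13
merge s5(12) and 13: 25
merge s2(17) and s8(18): 35
merge s7(19) and 25: 44
merge 35 and s4(42): 77
merge 44 and 77: 121
The encoded length is the sum of every internal node's weight: 7 + 13 + 25 + 35 + 44 + 77 + 121 = 322 bits.

322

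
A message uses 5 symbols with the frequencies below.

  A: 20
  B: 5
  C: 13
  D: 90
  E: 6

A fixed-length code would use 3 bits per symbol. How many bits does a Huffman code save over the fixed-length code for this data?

189

Fixed-length: 3 bits × 134 symbols = 402 bits.
Huffman merges:
combine B(5), E(6) → 11
combine 11, C(13) → 24
combine A(20), 24 → 44
combine 44, D(90) → 134
Huffman total = 11 + 24 + 44 + 134 = 213 bits.
Saving = 402 − 213 = 189 bits.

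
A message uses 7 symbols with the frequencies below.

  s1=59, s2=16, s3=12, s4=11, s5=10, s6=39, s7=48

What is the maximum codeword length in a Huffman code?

4

Merge the two lowest-weight nodes at each step:
combine s5(10), s4(11) → 21
combine s3(12), s2(16) → 28
combine 21, 28 → 49
combine s6(39), s7(48) → 87
combine 49, s1(59) → 108
combine 87, 108 → 195
Maximum depth reached is 4.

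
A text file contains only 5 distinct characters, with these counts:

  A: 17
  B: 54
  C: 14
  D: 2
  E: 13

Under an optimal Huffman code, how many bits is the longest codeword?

Merge the two lowest-weight nodes at each step:
combine D(2), E(13) → 15
combine C(14), 15 → 29
combine A(17), 29 → 46
combine 46, B(54) → 100
Maximum depth reached is 4.

4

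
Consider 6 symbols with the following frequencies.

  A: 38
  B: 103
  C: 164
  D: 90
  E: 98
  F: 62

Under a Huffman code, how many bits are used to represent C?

Repeatedly merge the two smallest:
merge A(38) and F(62): 100
merge D(90) and E(98): 188
merge 100 and B(103): 203
merge C(164) and 188: 352
merge 203 and 352: 555
The subtree containing C is merged 2 times, so code length = 2.

2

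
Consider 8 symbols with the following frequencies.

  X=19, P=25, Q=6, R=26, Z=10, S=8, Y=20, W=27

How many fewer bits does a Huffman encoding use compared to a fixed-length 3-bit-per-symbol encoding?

Fixed-length: 3 bits × 141 symbols = 423 bits.
Huffman merges:
combine Q(6), S(8) → 14
combine Z(10), 14 → 24
combine X(19), Y(20) → 39
combine 24, P(25) → 49
combine R(26), W(27) → 53
combine 39, 49 → 88
combine 53, 88 → 141
Huffman total = 14 + 24 + 39 + 49 + 53 + 88 + 141 = 408 bits.
Saving = 423 − 408 = 15 bits.

15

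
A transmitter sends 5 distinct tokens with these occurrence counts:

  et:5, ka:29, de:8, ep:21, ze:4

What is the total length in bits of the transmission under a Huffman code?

131

Greedily combine the two least-frequent nodes:
combine ze(4), et(5) → 9
combine de(8), 9 → 17
combine 17, ep(21) → 38
combine ka(29), 38 → 67
Total encoded bits = sum of merged weights = 9 + 17 + 38 + 67 = 131.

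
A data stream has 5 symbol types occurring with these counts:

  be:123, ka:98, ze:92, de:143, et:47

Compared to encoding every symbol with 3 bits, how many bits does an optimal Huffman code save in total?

Fixed-length: 3 bits × 503 symbols = 1509 bits.
Huffman merges:
et(47) + ze(92) → 139
ka(98) + be(123) → 221
139 + de(143) → 282
221 + 282 → 503
Huffman total = 139 + 221 + 282 + 503 = 1145 bits.
Saving = 1509 − 1145 = 364 bits.

364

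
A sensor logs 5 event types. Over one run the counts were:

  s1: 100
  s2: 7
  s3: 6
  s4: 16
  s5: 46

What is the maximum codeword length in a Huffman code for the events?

4

Merge the two lowest-weight nodes at each step:
s3(6) + s2(7) → 13
13 + s4(16) → 29
29 + s5(46) → 75
75 + s1(100) → 175
The first pair merged (s3, s2) ends up deepest, at depth 4.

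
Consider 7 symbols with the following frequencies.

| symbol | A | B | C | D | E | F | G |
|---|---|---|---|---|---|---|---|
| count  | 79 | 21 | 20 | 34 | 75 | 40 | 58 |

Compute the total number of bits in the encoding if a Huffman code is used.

868

Greedily combine the two least-frequent nodes:
merge C(20) and B(21): 41
merge D(34) and F(40): 74
merge 41 and G(58): 99
merge 74 and E(75): 149
merge A(79) and 99: 178
merge 149 and 178: 327
Each symbol's bit-cost is frequency × depth; summing gives 868 bits (equivalently 41 + 74 + 99 + 149 + 178 + 327).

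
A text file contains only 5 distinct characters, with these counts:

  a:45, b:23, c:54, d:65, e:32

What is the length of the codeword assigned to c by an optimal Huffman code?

2

Repeatedly merge the two smallest:
combine b(23), e(32) → 55
combine a(45), c(54) → 99
combine 55, d(65) → 120
combine 99, 120 → 219
c sits 2 levels below the root, so its codeword is 2 bits.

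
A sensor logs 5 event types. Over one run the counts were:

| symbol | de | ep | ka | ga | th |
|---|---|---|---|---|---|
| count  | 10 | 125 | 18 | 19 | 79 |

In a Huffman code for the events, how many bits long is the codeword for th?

Huffman merges, smallest pair first:
merge de(10) and ka(18): 28
merge ga(19) and 28: 47
merge 47 and th(79): 126
merge ep(125) and 126: 251
The subtree containing th is merged 2 times, so code length = 2.

2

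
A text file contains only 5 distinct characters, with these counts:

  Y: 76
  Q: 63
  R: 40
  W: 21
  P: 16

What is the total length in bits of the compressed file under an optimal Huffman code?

Merge the two smallest weights repeatedly:
merge P(16) and W(21): 37
merge 37 and R(40): 77
merge Q(63) and Y(76): 139
merge 77 and 139: 216
Total encoded bits = sum of merged weights = 37 + 77 + 139 + 216 = 469.

469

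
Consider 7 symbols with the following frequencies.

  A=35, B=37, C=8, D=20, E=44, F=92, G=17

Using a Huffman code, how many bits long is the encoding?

645

Greedily combine the two least-frequent nodes:
combine C(8), G(17) → 25
combine D(20), 25 → 45
combine A(35), B(37) → 72
combine E(44), 45 → 89
combine 72, 89 → 161
combine F(92), 161 → 253
Each symbol's bit-cost is frequency × depth; summing gives 645 bits (equivalently 25 + 45 + 72 + 89 + 161 + 253).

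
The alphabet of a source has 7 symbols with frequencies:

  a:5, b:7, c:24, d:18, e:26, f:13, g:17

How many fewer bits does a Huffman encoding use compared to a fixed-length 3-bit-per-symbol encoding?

Fixed-length: 3 bits × 110 symbols = 330 bits.
Huffman merges:
merge a(5) and b(7): 12
merge 12 and f(13): 25
merge g(17) and d(18): 35
merge c(24) and 25: 49
merge e(26) and 35: 61
merge 49 and 61: 110
Huffman total = 12 + 25 + 35 + 49 + 61 + 110 = 292 bits.
Saving = 330 − 292 = 38 bits.

38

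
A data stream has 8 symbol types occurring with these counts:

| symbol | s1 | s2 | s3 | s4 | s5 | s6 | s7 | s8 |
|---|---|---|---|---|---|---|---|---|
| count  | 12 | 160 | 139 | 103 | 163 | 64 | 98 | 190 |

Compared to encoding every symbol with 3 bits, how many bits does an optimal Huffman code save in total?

114

Fixed-length: 3 bits × 929 symbols = 2787 bits.
Huffman merges:
combine s1(12), s6(64) → 76
combine 76, s7(98) → 174
combine s4(103), s3(139) → 242
combine s2(160), s5(163) → 323
combine 174, s8(190) → 364
combine 242, 323 → 565
combine 364, 565 → 929
Huffman total = 76 + 174 + 242 + 323 + 364 + 565 + 929 = 2673 bits.
Saving = 2787 − 2673 = 114 bits.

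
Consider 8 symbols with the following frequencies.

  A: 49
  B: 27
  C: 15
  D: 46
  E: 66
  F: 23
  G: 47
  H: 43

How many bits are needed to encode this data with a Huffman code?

920

Greedily combine the two least-frequent nodes:
C(15) + F(23) → 38
B(27) + 38 → 65
H(43) + D(46) → 89
G(47) + A(49) → 96
65 + E(66) → 131
89 + 96 → 185
131 + 185 → 316
Each symbol's bit-cost is frequency × depth; summing gives 920 bits (equivalently 38 + 65 + 89 + 96 + 131 + 185 + 316).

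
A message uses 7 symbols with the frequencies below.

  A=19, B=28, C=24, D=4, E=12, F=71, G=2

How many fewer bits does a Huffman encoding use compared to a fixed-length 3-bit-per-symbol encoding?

Fixed-length: 3 bits × 160 symbols = 480 bits.
Huffman merges:
combine G(2), D(4) → 6
combine 6, E(12) → 18
combine 18, A(19) → 37
combine C(24), B(28) → 52
combine 37, 52 → 89
combine F(71), 89 → 160
Huffman total = 6 + 18 + 37 + 52 + 89 + 160 = 362 bits.
Saving = 480 − 362 = 118 bits.

118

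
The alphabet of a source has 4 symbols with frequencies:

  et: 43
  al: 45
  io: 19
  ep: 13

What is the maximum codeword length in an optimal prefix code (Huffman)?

Merge the two lowest-weight nodes at each step:
ep(13) + io(19) → 32
32 + et(43) → 75
al(45) + 75 → 120
Maximum depth reached is 3.

3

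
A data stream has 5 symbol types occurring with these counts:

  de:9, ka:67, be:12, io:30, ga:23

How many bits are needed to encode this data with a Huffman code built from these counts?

280

Greedily combine the two least-frequent nodes:
combine de(9), be(12) → 21
combine 21, ga(23) → 44
combine io(30), 44 → 74
combine ka(67), 74 → 141
Total encoded bits = sum of merged weights = 21 + 44 + 74 + 141 = 280.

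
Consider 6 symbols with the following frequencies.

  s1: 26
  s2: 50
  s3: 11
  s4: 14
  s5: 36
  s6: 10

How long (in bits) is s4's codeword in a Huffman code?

3

Repeatedly merge the two smallest:
merge s6(10) and s3(11): 21
merge s4(14) and 21: 35
merge s1(26) and 35: 61
merge s5(36) and s2(50): 86
merge 61 and 86: 147
s4's leaf is at depth 3, giving a 3-bit codeword.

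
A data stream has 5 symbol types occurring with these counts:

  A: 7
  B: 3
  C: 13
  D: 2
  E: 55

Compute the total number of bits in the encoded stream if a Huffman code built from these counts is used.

122

Merge the two smallest weights repeatedly:
merge D(2) and B(3): 5
merge 5 and A(7): 12
merge 12 and C(13): 25
merge 25 and E(55): 80
Each symbol's bit-cost is frequency × depth; summing gives 122 bits (equivalently 5 + 12 + 25 + 80).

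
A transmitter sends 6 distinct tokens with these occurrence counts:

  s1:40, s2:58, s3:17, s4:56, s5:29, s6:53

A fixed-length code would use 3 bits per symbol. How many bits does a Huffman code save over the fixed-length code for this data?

121

Fixed-length: 3 bits × 253 symbols = 759 bits.
Huffman merges:
merge s3(17) and s5(29): 46
merge s1(40) and 46: 86
merge s6(53) and s4(56): 109
merge s2(58) and 86: 144
merge 109 and 144: 253
Huffman total = 46 + 86 + 109 + 144 + 253 = 638 bits.
Saving = 759 − 638 = 121 bits.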